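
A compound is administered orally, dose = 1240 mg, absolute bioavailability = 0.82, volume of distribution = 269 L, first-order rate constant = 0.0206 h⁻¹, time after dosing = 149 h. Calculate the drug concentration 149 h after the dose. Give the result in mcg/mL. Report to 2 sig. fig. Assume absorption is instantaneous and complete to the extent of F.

0.18 mcg/mL

Amount reaching circulation = F × Dose = 0.82 × 1240 = 1017 mg
C₀ = F·Dose / Vd = 1017 / 269 = 3.781 mg/L
C = C₀ · e^(−k·t) = 3.781 × e^(−0.02060 × 149)
  = 3.781 × 0.04645 = 0.1756 mg/L
(0.1756 mg/L = 0.1756 mcg/mL)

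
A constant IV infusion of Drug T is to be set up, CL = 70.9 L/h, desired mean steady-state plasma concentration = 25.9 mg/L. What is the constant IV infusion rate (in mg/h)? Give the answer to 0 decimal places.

At steady state, infusion rate R₀ = Css × CL = 25.9 × 70.90 = 1836 mg/h

1836 mg/h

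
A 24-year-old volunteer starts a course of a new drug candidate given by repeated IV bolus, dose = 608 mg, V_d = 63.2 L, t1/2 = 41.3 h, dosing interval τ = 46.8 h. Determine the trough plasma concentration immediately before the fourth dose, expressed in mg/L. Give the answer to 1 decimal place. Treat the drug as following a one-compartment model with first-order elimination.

C₀ per dose = Dose / Vd = 608 / 63.2 = 9.620 mg/L
k = ln2 / t½ = 0.693147 / 41.3 = 0.01678 h⁻¹
Fraction remaining after one interval: r = e^(−kτ) = e^(−0.01678 × 46.8) = 0.4560
Before dose 4, 3 doses have been given (aged 1τ, 2τ, 3τ).
C_trough = C₀ × (r + r² + … + r^3) = C₀ × r(1−r^3)/(1−r)
        = 9.620 × 0.4560 × (1 − 0.09482) / (1 − 0.4560) = 7.299 mg/L

7.3 mg/L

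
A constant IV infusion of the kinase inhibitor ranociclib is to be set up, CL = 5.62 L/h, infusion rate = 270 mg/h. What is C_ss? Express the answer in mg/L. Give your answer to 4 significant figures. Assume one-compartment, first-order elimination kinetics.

At steady state Css = R₀ / CL = 270 / 5.620 = 48.04 mg/L

48.04 mg/L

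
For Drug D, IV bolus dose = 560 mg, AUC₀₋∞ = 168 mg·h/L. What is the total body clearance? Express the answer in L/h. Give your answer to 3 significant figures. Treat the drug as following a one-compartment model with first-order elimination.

3.33 L/h

CL = Dose / AUC = 560 / 168 = 3.333 L/h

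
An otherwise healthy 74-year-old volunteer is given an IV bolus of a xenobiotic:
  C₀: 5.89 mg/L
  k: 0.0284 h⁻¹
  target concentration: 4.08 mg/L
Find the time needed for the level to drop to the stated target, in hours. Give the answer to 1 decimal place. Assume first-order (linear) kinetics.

t = ln(C₀ / C) / k = ln(5.890 / 4.08) / 0.02840
  = ln(1.444) / 0.02840 = 0.3674 / 0.02840 = 12.94 h

12.9 h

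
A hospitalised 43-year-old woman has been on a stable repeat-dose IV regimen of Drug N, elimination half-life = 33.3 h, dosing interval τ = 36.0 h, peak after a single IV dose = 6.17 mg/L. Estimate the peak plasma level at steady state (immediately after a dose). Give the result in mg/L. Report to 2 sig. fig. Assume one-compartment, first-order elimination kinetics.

k = ln2 / t½ = 0.693147 / 33.3 = 0.02082 h⁻¹
e^(−kτ) = e^(−0.02082 × 36.0) = 0.4726
Accumulation ratio R = 1 / (1 − e^(−kτ)) = 1 / (1 − 0.4726) = 1.896
Steady-state peak = C₀ × R = 6.17 × 1.896 = 11.70 mg/L

12 mg/L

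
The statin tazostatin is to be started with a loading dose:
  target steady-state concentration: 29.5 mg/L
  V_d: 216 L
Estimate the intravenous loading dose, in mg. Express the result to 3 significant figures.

6370 mg

LD = Css × Vd = 29.5 × 216 = 6372 mg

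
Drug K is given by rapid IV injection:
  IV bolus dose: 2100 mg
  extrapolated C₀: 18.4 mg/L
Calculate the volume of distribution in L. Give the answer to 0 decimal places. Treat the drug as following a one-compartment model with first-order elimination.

114 L

Vd = Dose / C₀ = 2100 / 18.4 = 114.1 L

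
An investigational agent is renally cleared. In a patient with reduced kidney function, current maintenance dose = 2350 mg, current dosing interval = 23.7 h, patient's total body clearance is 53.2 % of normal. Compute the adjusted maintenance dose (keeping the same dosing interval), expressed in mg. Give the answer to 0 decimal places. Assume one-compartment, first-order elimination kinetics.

1250 mg

To keep the same average steady-state level, dosing rate must scale with clearance.
CL ratio = 53.2 / 100 = 0.5320
New dose (same interval) = 2350 × 0.5320 = 1250 mg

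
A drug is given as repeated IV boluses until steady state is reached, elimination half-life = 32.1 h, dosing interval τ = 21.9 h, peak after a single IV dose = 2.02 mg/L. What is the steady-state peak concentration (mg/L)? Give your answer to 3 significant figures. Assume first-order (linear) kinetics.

5.36 mg/L

k = ln2 / t½ = 0.693147 / 32.1 = 0.02159 h⁻¹
e^(−kτ) = e^(−0.02159 × 21.9) = 0.6232
Accumulation ratio R = 1 / (1 − e^(−kτ)) = 1 / (1 − 0.6232) = 2.654
Steady-state peak = C₀ × R = 2.02 × 2.654 = 5.361 mg/L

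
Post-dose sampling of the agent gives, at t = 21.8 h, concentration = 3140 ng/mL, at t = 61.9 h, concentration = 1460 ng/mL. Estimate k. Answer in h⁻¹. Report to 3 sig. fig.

k = ln(C₁/C₂) / (t₂ − t₁) = ln(3140/1460) / (61.9 − 21.8)
  = 0.7658 / 40.10 = 0.01910 h⁻¹

0.0191 h⁻¹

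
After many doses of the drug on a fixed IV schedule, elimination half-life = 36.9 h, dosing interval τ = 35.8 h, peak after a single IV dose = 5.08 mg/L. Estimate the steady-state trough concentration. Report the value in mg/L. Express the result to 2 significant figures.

5.3 mg/L

k = ln2 / t½ = 0.693147 / 36.9 = 0.01878 h⁻¹
e^(−kτ) = e^(−0.01878 × 35.8) = 0.5105
Accumulation ratio R = 1 / (1 − e^(−kτ)) = 1 / (1 − 0.5105) = 2.043
Steady-state trough = C₀ × R × e^(−kτ) = 5.08 × 2.043 × 0.5105 = 5.298 mg/L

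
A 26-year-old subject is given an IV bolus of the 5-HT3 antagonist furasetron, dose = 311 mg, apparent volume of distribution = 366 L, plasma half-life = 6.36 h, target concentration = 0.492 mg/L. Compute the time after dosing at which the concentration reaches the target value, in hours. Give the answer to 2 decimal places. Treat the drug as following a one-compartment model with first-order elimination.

5.01 h

C₀ = Dose / Vd = 311.0 / 366 = 0.8497 mg/L
k = ln2 / t½ = 0.693147 / 6.36 = 0.1090 h⁻¹
t = ln(C₀ / C) / k = ln(0.8497 / 0.492) / 0.1090
  = ln(1.727) / 0.1090 = 0.5464 / 0.1090 = 5.013 h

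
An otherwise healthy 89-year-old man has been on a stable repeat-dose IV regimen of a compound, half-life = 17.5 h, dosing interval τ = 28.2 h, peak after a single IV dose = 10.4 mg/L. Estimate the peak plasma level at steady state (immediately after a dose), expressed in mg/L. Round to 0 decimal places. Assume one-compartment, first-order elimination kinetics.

k = ln2 / t½ = 0.693147 / 17.5 = 0.03961 h⁻¹
e^(−kτ) = e^(−0.03961 × 28.2) = 0.3273
Accumulation ratio R = 1 / (1 − e^(−kτ)) = 1 / (1 − 0.3273) = 1.487
Steady-state peak = C₀ × R = 10.4 × 1.487 = 15.46 mg/L

15 mg/L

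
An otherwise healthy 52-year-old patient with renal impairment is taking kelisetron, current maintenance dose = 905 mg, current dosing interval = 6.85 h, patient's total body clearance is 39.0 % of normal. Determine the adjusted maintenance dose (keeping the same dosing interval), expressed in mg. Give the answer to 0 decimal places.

353 mg

To keep the same average steady-state level, dosing rate must scale with clearance.
CL ratio = 39.0 / 100 = 0.3900
New dose (same interval) = 905 × 0.3900 = 353.0 mg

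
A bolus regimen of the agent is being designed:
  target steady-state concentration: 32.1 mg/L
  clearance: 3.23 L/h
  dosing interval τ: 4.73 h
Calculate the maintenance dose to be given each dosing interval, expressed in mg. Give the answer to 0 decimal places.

At steady state, Dose/τ = Css × CL.
Dose = Css × CL × τ = 32.1 × 3.230 × 4.73 = 490.4 mg

490 mg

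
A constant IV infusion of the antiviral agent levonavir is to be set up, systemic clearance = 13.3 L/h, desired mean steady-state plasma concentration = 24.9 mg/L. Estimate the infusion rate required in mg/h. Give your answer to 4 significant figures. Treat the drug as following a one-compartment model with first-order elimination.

At steady state, infusion rate R₀ = Css × CL = 24.9 × 13.30 = 331.2 mg/h

331.2 mg/h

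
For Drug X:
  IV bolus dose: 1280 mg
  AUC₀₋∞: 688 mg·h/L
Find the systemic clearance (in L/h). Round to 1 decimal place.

CL = Dose / AUC = 1280 / 688 = 1.860 L/h

1.9 L/h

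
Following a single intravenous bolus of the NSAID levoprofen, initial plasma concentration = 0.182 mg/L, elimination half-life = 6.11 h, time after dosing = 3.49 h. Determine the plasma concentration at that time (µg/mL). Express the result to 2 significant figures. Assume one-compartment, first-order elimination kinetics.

k = ln2 / t½ = 0.693147 / 6.11 = 0.1134 h⁻¹
C = C₀ · e^(−k·t) = 0.1820 × e^(−0.1134 × 3.49)
  = 0.1820 × 0.6732 = 0.1225 mg/L
(0.1225 mg/L = 0.1225 µg/mL)

0.12 µg/mL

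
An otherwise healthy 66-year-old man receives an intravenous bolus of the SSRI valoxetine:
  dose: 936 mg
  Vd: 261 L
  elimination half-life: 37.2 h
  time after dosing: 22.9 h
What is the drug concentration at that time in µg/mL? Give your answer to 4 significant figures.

C₀ = Dose / Vd = 936.0 / 261 = 3.586 mg/L
k = ln2 / t½ = 0.693147 / 37.2 = 0.01863 h⁻¹
C = C₀ · e^(−k·t) = 3.586 × e^(−0.01863 × 22.9)
  = 3.586 × 0.6527 = 2.341 mg/L
(2.341 mg/L = 2.341 µg/mL)

2.341 µg/mL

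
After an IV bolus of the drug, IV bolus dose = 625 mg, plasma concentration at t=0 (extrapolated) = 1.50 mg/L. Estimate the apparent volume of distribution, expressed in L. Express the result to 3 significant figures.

Vd = Dose / C₀ = 625.0 / 1.50 = 416.7 L

417 L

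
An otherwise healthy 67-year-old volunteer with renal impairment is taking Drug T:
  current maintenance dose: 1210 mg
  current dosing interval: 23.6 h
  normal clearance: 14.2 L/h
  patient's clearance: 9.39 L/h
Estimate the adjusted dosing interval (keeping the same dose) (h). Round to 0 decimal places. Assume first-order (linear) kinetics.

To keep the same average steady-state level, dosing rate must scale with clearance.
CL ratio = 9.39 / 14.2 = 0.6613
New interval (same dose) = 23.6 / 0.6613 = 35.69 h

36 h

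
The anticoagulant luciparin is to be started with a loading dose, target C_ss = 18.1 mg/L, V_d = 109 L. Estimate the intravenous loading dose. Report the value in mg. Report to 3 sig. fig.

LD = Css × Vd = 18.1 × 109 = 1973 mg

1970 mg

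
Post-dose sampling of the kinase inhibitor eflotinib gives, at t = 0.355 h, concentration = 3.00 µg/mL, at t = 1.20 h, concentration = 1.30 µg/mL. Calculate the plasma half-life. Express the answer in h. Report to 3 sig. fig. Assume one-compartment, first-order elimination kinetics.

0.700 h

k = ln(C₁/C₂) / (t₂ − t₁) = ln(3.00/1.30) / (1.20 − 0.355)
  = 0.8362 / 0.8450 = 0.9896 h⁻¹
t½ = ln2 / k = 0.693147 / 0.9896 = 0.7004 h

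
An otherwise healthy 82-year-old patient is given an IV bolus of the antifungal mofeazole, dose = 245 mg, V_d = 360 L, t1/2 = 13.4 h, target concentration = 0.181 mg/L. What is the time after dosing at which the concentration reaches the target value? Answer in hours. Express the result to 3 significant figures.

25.6 h

C₀ = Dose / Vd = 245.0 / 360 = 0.6806 mg/L
k = ln2 / t½ = 0.693147 / 13.4 = 0.05173 h⁻¹
t = ln(C₀ / C) / k = ln(0.6806 / 0.181) / 0.05173
  = ln(3.760) / 0.05173 = 1.324 / 0.05173 = 25.59 h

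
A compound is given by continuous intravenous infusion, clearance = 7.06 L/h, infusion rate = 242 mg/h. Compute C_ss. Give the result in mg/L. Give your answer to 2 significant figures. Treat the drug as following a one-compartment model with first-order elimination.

At steady state Css = R₀ / CL = 242 / 7.060 = 34.28 mg/L

34 mg/L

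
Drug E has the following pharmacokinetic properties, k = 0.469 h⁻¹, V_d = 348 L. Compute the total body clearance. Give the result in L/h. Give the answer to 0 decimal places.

CL = k × Vd = 0.469 × 348 = 163.2 L/h

163 L/h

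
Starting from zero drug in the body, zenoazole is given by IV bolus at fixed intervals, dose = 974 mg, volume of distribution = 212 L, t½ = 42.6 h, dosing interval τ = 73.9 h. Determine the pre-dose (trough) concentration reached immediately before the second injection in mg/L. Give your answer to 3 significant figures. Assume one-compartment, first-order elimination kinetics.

1.38 mg/L

C₀ per dose = Dose / Vd = 974 / 212 = 4.594 mg/L
k = ln2 / t½ = 0.693147 / 42.6 = 0.01627 h⁻¹
Fraction remaining after one interval: r = e^(−kτ) = e^(−0.01627 × 73.9) = 0.3005
Before dose 2, 1 dose has been given (aged 1τ).
C_trough = C₀ × r = 4.594 × 0.3005 = 1.380 mg/L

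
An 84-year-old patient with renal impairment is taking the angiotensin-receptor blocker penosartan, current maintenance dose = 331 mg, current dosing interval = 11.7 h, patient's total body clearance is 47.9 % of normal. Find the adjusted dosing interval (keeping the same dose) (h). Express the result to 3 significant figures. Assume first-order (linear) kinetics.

24.4 h

To keep the same average steady-state level, dosing rate must scale with clearance.
CL ratio = 47.9 / 100 = 0.4790
New interval (same dose) = 11.7 / 0.4790 = 24.43 h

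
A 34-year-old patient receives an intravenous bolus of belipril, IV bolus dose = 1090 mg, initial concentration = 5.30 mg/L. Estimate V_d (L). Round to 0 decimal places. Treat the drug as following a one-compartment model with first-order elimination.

Vd = Dose / C₀ = 1090 / 5.30 = 205.7 L

206 L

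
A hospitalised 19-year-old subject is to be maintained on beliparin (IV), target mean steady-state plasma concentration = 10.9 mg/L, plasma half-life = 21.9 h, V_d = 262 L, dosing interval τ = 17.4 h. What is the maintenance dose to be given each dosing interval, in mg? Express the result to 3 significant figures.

1570 mg

k = ln2 / t½ = 0.693147 / 21.9 = 0.03165 h⁻¹
CL = k × Vd = 0.03165 × 262 = 8.292 L/h
At steady state, Dose/τ = Css × CL.
Dose = Css × CL × τ = 10.9 × 8.292 × 17.4 = 1573 mg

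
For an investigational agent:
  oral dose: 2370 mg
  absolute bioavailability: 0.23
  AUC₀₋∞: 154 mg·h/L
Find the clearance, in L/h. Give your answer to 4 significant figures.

3.540 L/h

CL = F·Dose / AUC = 0.23 × 2370 / 154 = 3.540 L/h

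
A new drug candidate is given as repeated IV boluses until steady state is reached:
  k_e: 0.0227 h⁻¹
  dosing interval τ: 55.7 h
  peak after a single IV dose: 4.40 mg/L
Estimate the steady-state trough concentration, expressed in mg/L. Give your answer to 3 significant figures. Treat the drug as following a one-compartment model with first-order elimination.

e^(−kτ) = e^(−0.02270 × 55.7) = 0.2824
Accumulation ratio R = 1 / (1 − e^(−kτ)) = 1 / (1 − 0.2824) = 1.394
Steady-state trough = C₀ × R × e^(−kτ) = 4.40 × 1.394 × 0.2824 = 1.732 mg/L

1.73 mg/L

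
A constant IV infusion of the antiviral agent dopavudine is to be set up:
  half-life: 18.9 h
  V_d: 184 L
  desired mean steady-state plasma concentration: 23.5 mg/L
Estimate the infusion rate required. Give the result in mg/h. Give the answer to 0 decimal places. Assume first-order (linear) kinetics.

159 mg/h

k = ln2 / t½ = 0.693147 / 18.9 = 0.03667 h⁻¹
CL = k × Vd = 0.03667 × 184 = 6.747 L/h
At steady state, infusion rate R₀ = Css × CL = 23.5 × 6.747 = 158.6 mg/h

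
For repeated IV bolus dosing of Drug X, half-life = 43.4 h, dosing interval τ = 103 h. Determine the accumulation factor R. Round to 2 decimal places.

1.24

k = ln2 / t½ = 0.693147 / 43.4 = 0.01597 h⁻¹
e^(−kτ) = e^(−0.01597 × 103) = 0.1930
Accumulation ratio R = 1 / (1 − e^(−kτ)) = 1 / (1 − 0.1930) = 1.239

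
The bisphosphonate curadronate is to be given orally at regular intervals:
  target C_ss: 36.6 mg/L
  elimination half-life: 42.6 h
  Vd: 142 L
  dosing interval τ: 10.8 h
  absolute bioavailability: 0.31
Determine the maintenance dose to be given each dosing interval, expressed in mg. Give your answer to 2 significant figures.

2900 mg

k = ln2 / t½ = 0.693147 / 42.6 = 0.01627 h⁻¹
CL = k × Vd = 0.01627 × 142 = 2.310 L/h
At steady state, F × (Dose/τ) = Css × CL.
Dose = Css × CL × τ / F = 36.6 × 2.310 × 10.8 / 0.31 = 2945 mg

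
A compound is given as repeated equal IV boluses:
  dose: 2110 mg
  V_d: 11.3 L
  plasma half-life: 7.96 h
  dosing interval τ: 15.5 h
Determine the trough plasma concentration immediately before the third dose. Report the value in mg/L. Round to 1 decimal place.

61.0 mg/L

C₀ per dose = Dose / Vd = 2110 / 11.3 = 186.7 mg/L
k = ln2 / t½ = 0.693147 / 7.96 = 0.08708 h⁻¹
Fraction remaining after one interval: r = e^(−kτ) = e^(−0.08708 × 15.5) = 0.2593
Before dose 3, 2 doses have been given (aged 1τ, 2τ).
C_trough = C₀ × (r + r²) = 186.7 × (0.2593 + 0.06724) = 60.97 mg/L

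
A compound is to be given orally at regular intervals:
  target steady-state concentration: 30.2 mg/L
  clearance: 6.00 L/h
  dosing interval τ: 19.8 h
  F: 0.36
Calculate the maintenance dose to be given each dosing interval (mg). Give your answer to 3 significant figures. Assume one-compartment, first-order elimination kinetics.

At steady state, F × (Dose/τ) = Css × CL.
Dose = Css × CL × τ / F = 30.2 × 6.000 × 19.8 / 0.36 = 9966 mg

9970 mg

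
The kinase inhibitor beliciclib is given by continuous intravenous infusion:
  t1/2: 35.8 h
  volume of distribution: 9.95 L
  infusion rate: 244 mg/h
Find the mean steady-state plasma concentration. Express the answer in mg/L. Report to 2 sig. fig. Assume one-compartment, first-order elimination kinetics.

1300 mg/L

k = ln2 / t½ = 0.693147 / 35.8 = 0.01936 h⁻¹
CL = k × Vd = 0.01936 × 9.95 = 0.1926 L/h
At steady state Css = R₀ / CL = 244 / 0.1926 = 1267 mg/L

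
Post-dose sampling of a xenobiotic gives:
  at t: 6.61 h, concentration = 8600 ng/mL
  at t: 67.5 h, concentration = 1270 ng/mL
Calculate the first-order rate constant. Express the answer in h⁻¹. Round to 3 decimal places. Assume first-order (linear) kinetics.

0.031 h⁻¹

k = ln(C₁/C₂) / (t₂ − t₁) = ln(8600/1270) / (67.5 − 6.61)
  = 1.913 / 60.89 = 0.03142 h⁻¹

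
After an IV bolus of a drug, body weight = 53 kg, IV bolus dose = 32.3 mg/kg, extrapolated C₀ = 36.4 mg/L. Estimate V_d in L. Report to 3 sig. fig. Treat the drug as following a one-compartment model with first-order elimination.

47.0 L

Dose = 32.3 × 53 = 1712 mg
Vd = Dose / C₀ = 1712 / 36.4 = 47.03 L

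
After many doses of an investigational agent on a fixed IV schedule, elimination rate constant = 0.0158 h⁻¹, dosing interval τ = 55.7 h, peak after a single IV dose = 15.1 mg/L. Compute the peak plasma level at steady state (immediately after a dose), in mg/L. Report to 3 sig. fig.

25.8 mg/L

e^(−kτ) = e^(−0.01580 × 55.7) = 0.4148
Accumulation ratio R = 1 / (1 − e^(−kτ)) = 1 / (1 − 0.4148) = 1.709
Steady-state peak = C₀ × R = 15.1 × 1.709 = 25.81 mg/L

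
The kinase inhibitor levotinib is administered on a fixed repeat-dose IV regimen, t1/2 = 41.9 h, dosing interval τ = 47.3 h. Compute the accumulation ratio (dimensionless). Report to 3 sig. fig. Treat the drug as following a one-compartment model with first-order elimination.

k = ln2 / t½ = 0.693147 / 41.9 = 0.01654 h⁻¹
e^(−kτ) = e^(−0.01654 × 47.3) = 0.4573
Accumulation ratio R = 1 / (1 − e^(−kτ)) = 1 / (1 − 0.4573) = 1.843

1.84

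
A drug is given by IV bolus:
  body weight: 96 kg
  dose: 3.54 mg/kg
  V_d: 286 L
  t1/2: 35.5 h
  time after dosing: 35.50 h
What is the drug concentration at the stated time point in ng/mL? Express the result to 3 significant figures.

Total dose = 3.54 × 96 = 339.8 mg
C₀ = Dose / Vd = 339.8 / 286 = 1.188 mg/L
k = ln2 / t½ = 0.693147 / 35.5 = 0.01953 h⁻¹
t / t½ = 35.50 / 35.5 = 1 half-lives
C = C₀ × (1/2)^1 = 1.188 × 0.5000 = 0.5940 mg/L
Convert: 0.5940 mg/L × 1000 = 594.0 ng/mL

594 ng/mL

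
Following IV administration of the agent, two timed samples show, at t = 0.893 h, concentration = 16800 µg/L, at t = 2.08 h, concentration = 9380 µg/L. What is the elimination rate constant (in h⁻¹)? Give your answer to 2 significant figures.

0.49 h⁻¹

k = ln(C₁/C₂) / (t₂ − t₁) = ln(16800/9380) / (2.08 − 0.893)
  = 0.5828 / 1.187 = 0.4910 h⁻¹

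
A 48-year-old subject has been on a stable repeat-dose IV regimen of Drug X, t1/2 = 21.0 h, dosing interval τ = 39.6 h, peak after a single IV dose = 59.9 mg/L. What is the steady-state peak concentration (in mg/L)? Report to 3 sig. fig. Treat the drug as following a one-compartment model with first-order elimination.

82.1 mg/L

k = ln2 / t½ = 0.693147 / 21.0 = 0.03301 h⁻¹
e^(−kτ) = e^(−0.03301 × 39.6) = 0.2706
Accumulation ratio R = 1 / (1 − e^(−kτ)) = 1 / (1 − 0.2706) = 1.371
Steady-state peak = C₀ × R = 59.9 × 1.371 = 82.12 mg/L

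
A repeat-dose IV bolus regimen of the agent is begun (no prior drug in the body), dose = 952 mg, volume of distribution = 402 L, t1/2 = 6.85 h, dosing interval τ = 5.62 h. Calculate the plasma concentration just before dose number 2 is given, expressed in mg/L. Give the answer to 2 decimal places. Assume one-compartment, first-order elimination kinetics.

C₀ per dose = Dose / Vd = 952 / 402 = 2.368 mg/L
k = ln2 / t½ = 0.693147 / 6.85 = 0.1012 h⁻¹
Fraction remaining after one interval: r = e^(−kτ) = e^(−0.1012 × 5.62) = 0.5662
Before dose 2, 1 dose has been given (aged 1τ).
C_trough = C₀ × r = 2.368 × 0.5662 = 1.341 mg/L

1.34 mg/L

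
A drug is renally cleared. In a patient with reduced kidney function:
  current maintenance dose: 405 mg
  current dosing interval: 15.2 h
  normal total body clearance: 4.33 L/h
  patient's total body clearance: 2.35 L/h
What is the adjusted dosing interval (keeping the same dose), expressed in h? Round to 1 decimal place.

28.0 h

To keep the same average steady-state level, dosing rate must scale with clearance.
CL ratio = 2.35 / 4.33 = 0.5427
New interval (same dose) = 15.2 / 0.5427 = 28.01 h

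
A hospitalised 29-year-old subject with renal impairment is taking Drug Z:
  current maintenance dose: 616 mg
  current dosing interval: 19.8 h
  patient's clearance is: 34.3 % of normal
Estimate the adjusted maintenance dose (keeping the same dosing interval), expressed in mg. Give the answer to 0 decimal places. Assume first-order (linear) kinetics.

To keep the same average steady-state level, dosing rate must scale with clearance.
CL ratio = 34.3 / 100 = 0.3430
New dose (same interval) = 616 × 0.3430 = 211.3 mg

211 mg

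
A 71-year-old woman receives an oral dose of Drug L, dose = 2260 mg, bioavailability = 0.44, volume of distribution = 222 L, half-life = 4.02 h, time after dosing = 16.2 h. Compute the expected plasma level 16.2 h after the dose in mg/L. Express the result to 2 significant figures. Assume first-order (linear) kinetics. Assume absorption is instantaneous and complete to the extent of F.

Amount reaching circulation = F × Dose = 0.44 × 2260 = 994.4 mg
C₀ = F·Dose / Vd = 994.4 / 222 = 4.479 mg/L
k = ln2 / t½ = 0.693147 / 4.02 = 0.1724 h⁻¹
C = C₀ · e^(−k·t) = 4.479 × e^(−0.1724 × 16.2)
  = 4.479 × 0.06124 = 0.2743 mg/L

0.27 mg/L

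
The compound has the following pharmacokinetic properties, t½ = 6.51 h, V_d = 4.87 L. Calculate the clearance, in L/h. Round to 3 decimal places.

0.519 L/h

k = ln2 / t½ = 0.693147 / 6.51 = 0.1065 h⁻¹
CL = k × Vd = 0.1065 × 4.87 = 0.5187 L/h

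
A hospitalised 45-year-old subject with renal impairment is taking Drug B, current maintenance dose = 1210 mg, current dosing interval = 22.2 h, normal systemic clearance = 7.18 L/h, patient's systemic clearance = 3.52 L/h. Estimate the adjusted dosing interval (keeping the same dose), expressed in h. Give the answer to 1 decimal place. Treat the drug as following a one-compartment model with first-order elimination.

45.3 h

To keep the same average steady-state level, dosing rate must scale with clearance.
CL ratio = 3.52 / 7.18 = 0.4903
New interval (same dose) = 22.2 / 0.4903 = 45.28 h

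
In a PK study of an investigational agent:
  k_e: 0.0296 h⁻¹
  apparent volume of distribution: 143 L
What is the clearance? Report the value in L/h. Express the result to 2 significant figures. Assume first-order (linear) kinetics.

4.2 L/h

CL = k × Vd = 0.0296 × 143 = 4.233 L/h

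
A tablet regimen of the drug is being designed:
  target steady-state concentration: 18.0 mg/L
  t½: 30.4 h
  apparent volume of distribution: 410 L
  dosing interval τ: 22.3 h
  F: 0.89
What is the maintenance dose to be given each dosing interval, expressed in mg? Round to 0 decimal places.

4216 mg

k = ln2 / t½ = 0.693147 / 30.4 = 0.02280 h⁻¹
CL = k × Vd = 0.02280 × 410 = 9.348 L/h
At steady state, F × (Dose/τ) = Css × CL.
Dose = Css × CL × τ / F = 18.0 × 9.348 × 22.3 / 0.89 = 4216 mg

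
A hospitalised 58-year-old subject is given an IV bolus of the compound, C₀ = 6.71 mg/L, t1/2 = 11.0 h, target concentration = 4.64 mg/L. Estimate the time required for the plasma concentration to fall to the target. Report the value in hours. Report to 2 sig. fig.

5.9 h

k = ln2 / t½ = 0.693147 / 11.0 = 0.06301 h⁻¹
t = ln(C₀ / C) / k = ln(6.710 / 4.64) / 0.06301
  = ln(1.446) / 0.06301 = 0.3688 / 0.06301 = 5.853 h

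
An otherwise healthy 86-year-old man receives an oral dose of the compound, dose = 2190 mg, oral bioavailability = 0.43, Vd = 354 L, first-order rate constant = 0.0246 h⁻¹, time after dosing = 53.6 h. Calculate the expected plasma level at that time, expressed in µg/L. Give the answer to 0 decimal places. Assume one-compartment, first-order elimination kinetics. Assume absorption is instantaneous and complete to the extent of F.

Amount reaching circulation = F × Dose = 0.43 × 2190 = 941.7 mg
C₀ = F·Dose / Vd = 941.7 / 354 = 2.660 mg/L
C = C₀ · e^(−k·t) = 2.660 × e^(−0.02460 × 53.6)
  = 2.660 × 0.2675 = 0.7116 mg/L
Convert: 0.7116 mg/L × 1000 = 711.6 µg/L

712 µg/L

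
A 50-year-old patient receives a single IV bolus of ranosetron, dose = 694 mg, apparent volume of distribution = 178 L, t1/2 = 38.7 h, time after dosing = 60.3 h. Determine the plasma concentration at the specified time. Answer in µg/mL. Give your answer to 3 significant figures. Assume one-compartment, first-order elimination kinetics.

1.32 µg/mL

C₀ = Dose / Vd = 694.0 / 178 = 3.899 mg/L
k = ln2 / t½ = 0.693147 / 38.7 = 0.01791 h⁻¹
C = C₀ · e^(−k·t) = 3.899 × e^(−0.01791 × 60.3)
  = 3.899 × 0.3396 = 1.324 mg/L
(1.324 mg/L = 1.324 µg/mL)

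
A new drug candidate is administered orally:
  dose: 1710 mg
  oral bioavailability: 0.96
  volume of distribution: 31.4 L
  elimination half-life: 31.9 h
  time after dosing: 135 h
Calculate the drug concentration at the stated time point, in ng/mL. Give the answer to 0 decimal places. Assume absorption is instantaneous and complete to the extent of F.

Amount reaching circulation = F × Dose = 0.96 × 1710 = 1642 mg
C₀ = F·Dose / Vd = 1642 / 31.4 = 52.29 mg/L
k = ln2 / t½ = 0.693147 / 31.9 = 0.02173 h⁻¹
C = C₀ · e^(−k·t) = 52.29 × e^(−0.02173 × 135)
  = 52.29 × 0.05321 = 2.782 mg/L
Convert: 2.782 mg/L × 1000 = 2782 ng/mL

2782 ng/mL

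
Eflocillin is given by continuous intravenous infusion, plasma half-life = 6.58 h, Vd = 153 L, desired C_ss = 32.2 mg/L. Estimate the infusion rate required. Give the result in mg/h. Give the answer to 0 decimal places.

k = ln2 / t½ = 0.693147 / 6.58 = 0.1053 h⁻¹
CL = k × Vd = 0.1053 × 153 = 16.11 L/h
At steady state, infusion rate R₀ = Css × CL = 32.2 × 16.11 = 518.7 mg/h

519 mg/h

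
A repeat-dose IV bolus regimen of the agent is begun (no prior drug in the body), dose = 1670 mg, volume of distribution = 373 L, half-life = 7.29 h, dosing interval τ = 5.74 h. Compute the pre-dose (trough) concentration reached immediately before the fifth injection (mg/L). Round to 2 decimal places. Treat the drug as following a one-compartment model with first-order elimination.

5.47 mg/L

C₀ per dose = Dose / Vd = 1670 / 373 = 4.477 mg/L
k = ln2 / t½ = 0.693147 / 7.29 = 0.09508 h⁻¹
Fraction remaining after one interval: r = e^(−kτ) = e^(−0.09508 × 5.74) = 0.5794
Before dose 5, 4 doses have been given (aged 1τ, 2τ, 3τ, 4τ).
C_trough = C₀ × (r + r² + … + r^4) = C₀ × r(1−r^4)/(1−r)
        = 4.477 × 0.5794 × (1 − 0.1127) / (1 − 0.5794) = 5.472 mg/L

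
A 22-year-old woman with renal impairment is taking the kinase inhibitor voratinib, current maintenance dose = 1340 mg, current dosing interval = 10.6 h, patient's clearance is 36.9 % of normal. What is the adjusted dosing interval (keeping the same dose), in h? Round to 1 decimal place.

To keep the same average steady-state level, dosing rate must scale with clearance.
CL ratio = 36.9 / 100 = 0.3690
New interval (same dose) = 10.6 / 0.3690 = 28.73 h

28.7 h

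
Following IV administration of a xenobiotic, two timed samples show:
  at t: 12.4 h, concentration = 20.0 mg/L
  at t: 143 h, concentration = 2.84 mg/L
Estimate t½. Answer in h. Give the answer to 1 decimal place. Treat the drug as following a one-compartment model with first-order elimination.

46.4 h

k = ln(C₁/C₂) / (t₂ − t₁) = ln(20.0/2.84) / (143 − 12.4)
  = 1.952 / 130.6 = 0.01495 h⁻¹
t½ = ln2 / k = 0.693147 / 0.01495 = 46.36 h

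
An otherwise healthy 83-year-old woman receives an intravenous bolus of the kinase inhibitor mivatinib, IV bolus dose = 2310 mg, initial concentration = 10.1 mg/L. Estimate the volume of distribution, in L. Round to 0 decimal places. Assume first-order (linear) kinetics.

229 L

Vd = Dose / C₀ = 2310 / 10.1 = 228.7 L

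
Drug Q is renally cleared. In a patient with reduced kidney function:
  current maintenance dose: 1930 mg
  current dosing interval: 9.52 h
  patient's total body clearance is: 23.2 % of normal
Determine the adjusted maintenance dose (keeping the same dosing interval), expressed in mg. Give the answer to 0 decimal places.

448 mg

To keep the same average steady-state level, dosing rate must scale with clearance.
CL ratio = 23.2 / 100 = 0.2320
New dose (same interval) = 1930 × 0.2320 = 447.8 mg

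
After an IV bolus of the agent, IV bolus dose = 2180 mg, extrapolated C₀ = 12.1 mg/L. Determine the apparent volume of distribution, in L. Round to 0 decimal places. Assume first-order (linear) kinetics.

180 L

Vd = Dose / C₀ = 2180 / 12.1 = 180.2 L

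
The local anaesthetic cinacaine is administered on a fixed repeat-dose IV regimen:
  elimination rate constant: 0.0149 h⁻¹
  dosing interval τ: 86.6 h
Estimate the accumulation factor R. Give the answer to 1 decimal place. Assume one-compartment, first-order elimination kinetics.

e^(−kτ) = e^(−0.01490 × 86.6) = 0.2752
Accumulation ratio R = 1 / (1 − e^(−kτ)) = 1 / (1 − 0.2752) = 1.380

1.4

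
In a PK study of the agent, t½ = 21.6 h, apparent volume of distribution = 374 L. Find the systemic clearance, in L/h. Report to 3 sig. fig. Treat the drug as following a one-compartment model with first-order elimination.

k = ln2 / t½ = 0.693147 / 21.6 = 0.03209 h⁻¹
CL = k × Vd = 0.03209 × 374 = 12.00 L/h

12.0 L/h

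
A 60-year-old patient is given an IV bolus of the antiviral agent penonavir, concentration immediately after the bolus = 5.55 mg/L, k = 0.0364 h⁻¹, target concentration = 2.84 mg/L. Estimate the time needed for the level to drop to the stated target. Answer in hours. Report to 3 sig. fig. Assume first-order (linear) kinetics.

t = ln(C₀ / C) / k = ln(5.550 / 2.84) / 0.03640
  = ln(1.954) / 0.03640 = 0.6699 / 0.03640 = 18.40 h

18.4 h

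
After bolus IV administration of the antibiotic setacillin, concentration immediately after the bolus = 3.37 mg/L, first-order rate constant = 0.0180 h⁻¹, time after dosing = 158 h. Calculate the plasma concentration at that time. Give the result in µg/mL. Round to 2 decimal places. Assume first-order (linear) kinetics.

0.20 µg/mL

C = C₀ · e^(−k·t) = 3.370 × e^(−0.01800 × 158)
  = 3.370 × 0.05819 = 0.1961 mg/L
(0.1961 mg/L = 0.1961 µg/mL)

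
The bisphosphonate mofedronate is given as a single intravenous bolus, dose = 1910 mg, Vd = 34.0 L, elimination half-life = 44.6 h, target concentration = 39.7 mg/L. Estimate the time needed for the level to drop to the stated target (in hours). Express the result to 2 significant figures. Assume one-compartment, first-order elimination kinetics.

C₀ = Dose / Vd = 1910 / 34.0 = 56.18 mg/L
k = ln2 / t½ = 0.693147 / 44.6 = 0.01554 h⁻¹
t = ln(C₀ / C) / k = ln(56.18 / 39.7) / 0.01554
  = ln(1.415) / 0.01554 = 0.3471 / 0.01554 = 22.34 h

22 h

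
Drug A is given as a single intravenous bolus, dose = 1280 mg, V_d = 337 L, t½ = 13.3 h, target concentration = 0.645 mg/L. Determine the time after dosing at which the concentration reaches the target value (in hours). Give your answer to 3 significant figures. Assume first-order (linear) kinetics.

C₀ = Dose / Vd = 1280 / 337 = 3.798 mg/L
k = ln2 / t½ = 0.693147 / 13.3 = 0.05212 h⁻¹
t = ln(C₀ / C) / k = ln(3.798 / 0.645) / 0.05212
  = ln(5.888) / 0.05212 = 1.773 / 0.05212 = 34.02 h

34.0 h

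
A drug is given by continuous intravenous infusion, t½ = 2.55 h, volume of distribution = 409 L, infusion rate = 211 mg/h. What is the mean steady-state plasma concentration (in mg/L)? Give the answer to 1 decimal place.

k = ln2 / t½ = 0.693147 / 2.55 = 0.2718 h⁻¹
CL = k × Vd = 0.2718 × 409 = 111.2 L/h
At steady state Css = R₀ / CL = 211 / 111.2 = 1.897 mg/L

1.9 mg/L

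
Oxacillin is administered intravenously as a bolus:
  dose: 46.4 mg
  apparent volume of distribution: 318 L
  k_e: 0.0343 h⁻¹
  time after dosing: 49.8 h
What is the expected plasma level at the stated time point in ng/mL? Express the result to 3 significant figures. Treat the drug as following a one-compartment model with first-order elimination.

26.4 ng/mL

C₀ = Dose / Vd = 46.40 / 318 = 0.1459 mg/L
C = C₀ · e^(−k·t) = 0.1459 × e^(−0.03430 × 49.8)
  = 0.1459 × 0.1812 = 0.02644 mg/L
Convert: 0.02644 mg/L × 1000 = 26.44 ng/mL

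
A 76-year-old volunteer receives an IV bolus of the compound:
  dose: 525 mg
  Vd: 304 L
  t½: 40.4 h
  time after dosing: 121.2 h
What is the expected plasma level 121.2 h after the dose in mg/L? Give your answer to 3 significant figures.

C₀ = Dose / Vd = 525.0 / 304 = 1.727 mg/L
k = ln2 / t½ = 0.693147 / 40.4 = 0.01716 h⁻¹
t / t½ = 121.2 / 40.4 = 3 half-lives
C = C₀ × (1/2)^3 = 1.727 × 0.1250 = 0.2159 mg/L

0.216 mg/L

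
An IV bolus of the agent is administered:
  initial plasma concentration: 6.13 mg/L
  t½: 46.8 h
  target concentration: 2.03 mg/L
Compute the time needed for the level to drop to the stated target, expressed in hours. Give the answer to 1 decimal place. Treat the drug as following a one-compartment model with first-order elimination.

k = ln2 / t½ = 0.693147 / 46.8 = 0.01481 h⁻¹
t = ln(C₀ / C) / k = ln(6.130 / 2.03) / 0.01481
  = ln(3.020) / 0.01481 = 1.105 / 0.01481 = 74.61 h

74.6 h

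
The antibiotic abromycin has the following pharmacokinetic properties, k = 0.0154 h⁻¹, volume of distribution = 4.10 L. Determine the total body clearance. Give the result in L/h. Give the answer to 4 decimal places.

CL = k × Vd = 0.0154 × 4.10 = 0.06314 L/h

0.0631 L/h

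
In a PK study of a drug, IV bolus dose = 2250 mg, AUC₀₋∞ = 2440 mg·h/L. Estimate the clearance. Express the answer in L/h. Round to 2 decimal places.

0.92 L/h

CL = Dose / AUC = 2250 / 2440 = 0.9221 L/h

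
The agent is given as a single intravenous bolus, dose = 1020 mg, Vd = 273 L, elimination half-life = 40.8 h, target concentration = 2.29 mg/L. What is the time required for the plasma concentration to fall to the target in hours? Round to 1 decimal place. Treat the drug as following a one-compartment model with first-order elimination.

C₀ = Dose / Vd = 1020 / 273 = 3.736 mg/L
k = ln2 / t½ = 0.693147 / 40.8 = 0.01699 h⁻¹
t = ln(C₀ / C) / k = ln(3.736 / 2.29) / 0.01699
  = ln(1.631) / 0.01699 = 0.4892 / 0.01699 = 28.79 h

28.8 h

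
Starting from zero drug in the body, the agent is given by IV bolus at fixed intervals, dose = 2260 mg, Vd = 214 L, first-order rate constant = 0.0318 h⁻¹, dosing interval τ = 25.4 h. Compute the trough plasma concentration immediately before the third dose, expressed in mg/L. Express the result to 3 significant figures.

C₀ per dose = Dose / Vd = 2260 / 214 = 10.56 mg/L
Fraction remaining after one interval: r = e^(−kτ) = e^(−0.03180 × 25.4) = 0.4459
Before dose 3, 2 doses have been given (aged 1τ, 2τ).
C_trough = C₀ × (r + r²) = 10.56 × (0.4459 + 0.1988) = 6.808 mg/L

6.81 mg/L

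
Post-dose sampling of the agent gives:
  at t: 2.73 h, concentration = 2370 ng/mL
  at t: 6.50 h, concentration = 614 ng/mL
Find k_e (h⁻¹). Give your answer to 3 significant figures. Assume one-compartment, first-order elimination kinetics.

k = ln(C₁/C₂) / (t₂ − t₁) = ln(2370/614) / (6.50 − 2.73)
  = 1.351 / 3.770 = 0.3584 h⁻¹

0.358 h⁻¹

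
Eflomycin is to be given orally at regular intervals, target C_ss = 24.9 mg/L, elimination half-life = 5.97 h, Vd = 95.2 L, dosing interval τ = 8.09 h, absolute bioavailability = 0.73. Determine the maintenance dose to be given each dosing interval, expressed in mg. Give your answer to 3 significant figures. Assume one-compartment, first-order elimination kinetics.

3050 mg

k = ln2 / t½ = 0.693147 / 5.97 = 0.1161 h⁻¹
CL = k × Vd = 0.1161 × 95.2 = 11.05 L/h
At steady state, F × (Dose/τ) = Css × CL.
Dose = Css × CL × τ / F = 24.9 × 11.05 × 8.09 / 0.73 = 3049 mg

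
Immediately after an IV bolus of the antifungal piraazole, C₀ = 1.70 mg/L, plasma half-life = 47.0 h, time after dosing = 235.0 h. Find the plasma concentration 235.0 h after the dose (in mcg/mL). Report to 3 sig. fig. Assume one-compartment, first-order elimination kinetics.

k = ln2 / t½ = 0.693147 / 47.0 = 0.01475 h⁻¹
t / t½ = 235.0 / 47.0 = 5 half-lives
C = C₀ × (1/2)^5 = 1.700 × 0.03125 = 0.05313 mg/L
(0.05313 mg/L = 0.05313 mcg/mL)

0.0531 mcg/mL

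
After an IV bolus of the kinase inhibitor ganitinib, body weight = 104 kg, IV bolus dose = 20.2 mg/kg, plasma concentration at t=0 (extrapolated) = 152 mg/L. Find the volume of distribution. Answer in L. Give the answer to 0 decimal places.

14 L

Dose = 20.2 × 104 = 2101 mg
Vd = Dose / C₀ = 2101 / 152 = 13.82 L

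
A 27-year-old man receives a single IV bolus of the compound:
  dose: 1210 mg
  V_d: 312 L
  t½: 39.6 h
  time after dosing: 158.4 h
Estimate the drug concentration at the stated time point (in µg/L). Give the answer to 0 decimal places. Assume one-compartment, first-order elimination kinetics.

242 µg/L

C₀ = Dose / Vd = 1210 / 312 = 3.878 mg/L
k = ln2 / t½ = 0.693147 / 39.6 = 0.01750 h⁻¹
t / t½ = 158.4 / 39.6 = 4 half-lives
C = C₀ × (1/2)^4 = 3.878 × 0.06250 = 0.2424 mg/L
Convert: 0.2424 mg/L × 1000 = 242.4 µg/L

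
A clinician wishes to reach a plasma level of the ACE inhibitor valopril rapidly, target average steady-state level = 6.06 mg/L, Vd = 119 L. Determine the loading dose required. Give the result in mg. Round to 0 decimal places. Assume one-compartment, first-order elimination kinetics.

721 mg

LD = Css × Vd = 6.06 × 119 = 721.1 mg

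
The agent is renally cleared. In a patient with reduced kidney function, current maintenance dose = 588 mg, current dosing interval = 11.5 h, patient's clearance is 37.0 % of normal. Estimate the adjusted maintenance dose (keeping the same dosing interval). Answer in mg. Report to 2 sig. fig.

To keep the same average steady-state level, dosing rate must scale with clearance.
CL ratio = 37.0 / 100 = 0.3700
New dose (same interval) = 588 × 0.3700 = 217.6 mg

220 mg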